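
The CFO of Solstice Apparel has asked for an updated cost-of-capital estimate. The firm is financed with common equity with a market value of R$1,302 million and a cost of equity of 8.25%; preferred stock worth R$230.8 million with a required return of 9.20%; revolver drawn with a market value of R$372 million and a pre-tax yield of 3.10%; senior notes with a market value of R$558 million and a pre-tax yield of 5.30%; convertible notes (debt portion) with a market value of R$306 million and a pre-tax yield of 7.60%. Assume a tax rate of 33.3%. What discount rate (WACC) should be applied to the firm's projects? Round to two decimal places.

Total capital V = 1302 + 230.8 + 372 + 558 + 306 = 2768.8.
Equity: weight = 1302/2768.8 = 0.4702; cost = 8.25%.
Preferred: weight = 230.8/2768.8 = 0.0834; cost = 9.2%.
Revolver drawn: weight = 372/2768.8 = 0.1344; after-tax cost = 3.1% × (1 − 33.3%) = 2.0677%.
Senior notes: weight = 558/2768.8 = 0.2015; after-tax cost = 5.3% × (1 − 33.3%) = 3.5351%.
Convertible notes (debt portion): weight = 306/2768.8 = 0.1105; after-tax cost = 7.6% × (1 − 33.3%) = 5.0692%.
WACC = 0.4702 × 8.2500% + 0.0834 × 9.2000% + 0.1344 × 2.0677% + 0.2015 × 3.5351% + 0.1105 × 5.0692% = 6.1968%.

6.20%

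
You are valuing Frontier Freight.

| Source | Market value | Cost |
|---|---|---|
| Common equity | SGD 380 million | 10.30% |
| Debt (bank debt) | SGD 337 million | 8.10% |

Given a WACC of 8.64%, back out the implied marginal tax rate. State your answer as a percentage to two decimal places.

Total capital V = 380 + 337 = 717.
Equity weight = 380/717 = 0.5300.
Bank debt weight = 337/717 = 0.4700.
Equity contribution = 0.5300 × 10.3% = 5.4589%.
Debt contribution must be 8.64% − 5.4589% = 3.1811%.
0.4700 × 8.1% × (1 − T) = 3.1811%  ⇒  (1 − T) = 0.8356.
T = 16.4421%.

16.44%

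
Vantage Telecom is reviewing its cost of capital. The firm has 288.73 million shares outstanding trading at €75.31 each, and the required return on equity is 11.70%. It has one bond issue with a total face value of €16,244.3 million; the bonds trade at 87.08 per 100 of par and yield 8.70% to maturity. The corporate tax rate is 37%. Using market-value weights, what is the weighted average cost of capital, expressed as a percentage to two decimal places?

9.25%

Market value of equity E = 75.31 × 288.73m = 21744.2563m. Market value of debt D = 16244.3m × 87.08/100 = 14145.53644m.
Total capital V = 21744.2563 + 14145.53644 = 35889.79274.
Equity: weight = 21744.2563/35889.79274 = 0.6059; cost = 11.7%.
Bonds outstanding: weight = 14145.53644/35889.79274 = 0.3941; after-tax cost = 8.7% × (1 − 37%) = 5.4810%.
WACC = 0.6059 × 11.7000% + 0.3941 × 5.4810% = 9.2489%.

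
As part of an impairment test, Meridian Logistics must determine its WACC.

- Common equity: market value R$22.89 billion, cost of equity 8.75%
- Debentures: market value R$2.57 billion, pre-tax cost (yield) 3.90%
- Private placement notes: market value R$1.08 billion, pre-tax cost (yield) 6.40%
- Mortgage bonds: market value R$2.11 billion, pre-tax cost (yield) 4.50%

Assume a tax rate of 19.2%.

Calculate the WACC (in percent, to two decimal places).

Total capital V = 22.89 + 2.57 + 1.08 + 2.11 = 28.65.
Equity: weight = 22.89/28.65 = 0.7990; cost = 8.75%.
Debentures: weight = 2.57/28.65 = 0.0897; after-tax cost = 3.9% × (1 − 19.2%) = 3.1512%.
Private placement notes: weight = 1.08/28.65 = 0.0377; after-tax cost = 6.4% × (1 − 19.2%) = 5.1712%.
Mortgage bonds: weight = 2.11/28.65 = 0.0736; after-tax cost = 4.5% × (1 − 19.2%) = 3.6360%.
WACC = 0.7990 × 8.7500% + 0.0897 × 3.1512% + 0.0377 × 5.1712% + 0.0736 × 3.6360% = 7.7362%.

7.74%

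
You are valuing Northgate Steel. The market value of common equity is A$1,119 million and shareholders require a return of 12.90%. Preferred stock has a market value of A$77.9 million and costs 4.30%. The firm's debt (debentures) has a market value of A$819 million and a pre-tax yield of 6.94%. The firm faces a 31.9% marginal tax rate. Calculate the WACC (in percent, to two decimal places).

9.25%

Total capital V = 1119 + 77.9 + 819 = 2015.9.
Equity: weight = 1119/2015.9 = 0.5551; cost = 12.9%.
Preferred: weight = 77.9/2015.9 = 0.0386; cost = 4.3%.
Debentures: weight = 819/2015.9 = 0.4063; after-tax cost = 6.94% × (1 − 31.9%) = 4.7261%.
WACC = 0.5551 × 12.9000% + 0.0386 × 4.3000% + 0.4063 × 4.7261% = 9.2469%.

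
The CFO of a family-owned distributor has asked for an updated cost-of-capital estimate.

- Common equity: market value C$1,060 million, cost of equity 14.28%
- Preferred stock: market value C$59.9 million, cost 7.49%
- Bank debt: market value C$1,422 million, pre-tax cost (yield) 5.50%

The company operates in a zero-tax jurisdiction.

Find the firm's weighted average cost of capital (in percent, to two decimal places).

9.21%

Total capital V = 1060 + 59.9 + 1422 = 2541.9.
Equity: weight = 1060/2541.9 = 0.4170; cost = 14.28%.
Preferred: weight = 59.9/2541.9 = 0.0236; cost = 7.49%.
Bank debt: weight = 1422/2541.9 = 0.5594; after-tax cost = 5.5% × (1 − 0%) = 5.5000%.
WACC = 0.4170 × 14.2800% + 0.0236 × 7.4900% + 0.5594 × 5.5000% = 9.2083%.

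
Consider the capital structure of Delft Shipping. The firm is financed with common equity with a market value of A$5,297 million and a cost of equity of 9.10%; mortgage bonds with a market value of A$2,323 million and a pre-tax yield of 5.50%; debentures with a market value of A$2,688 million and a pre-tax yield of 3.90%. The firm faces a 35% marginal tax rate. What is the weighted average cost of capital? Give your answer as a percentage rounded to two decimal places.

Total capital V = 5297 + 2323 + 2688 = 10308.
Equity: weight = 5297/10308 = 0.5139; cost = 9.1%.
Mortgage bonds: weight = 2323/10308 = 0.2254; after-tax cost = 5.5% × (1 − 35%) = 3.5750%.
Debentures: weight = 2688/10308 = 0.2608; after-tax cost = 3.9% × (1 − 35%) = 2.5350%.
WACC = 0.5139 × 9.1000% + 0.2254 × 3.5750% + 0.2608 × 2.5350% = 6.1429%.

6.14%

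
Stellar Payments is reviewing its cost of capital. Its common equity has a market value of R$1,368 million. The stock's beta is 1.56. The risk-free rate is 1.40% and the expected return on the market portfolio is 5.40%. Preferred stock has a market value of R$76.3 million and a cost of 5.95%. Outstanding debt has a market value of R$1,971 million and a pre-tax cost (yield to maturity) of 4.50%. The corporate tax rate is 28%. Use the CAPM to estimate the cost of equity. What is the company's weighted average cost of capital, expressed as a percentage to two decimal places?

5.06%

Market risk premium = 5.4% − 1.4% = 4.0%.
Cost of equity via CAPM: Re = 1.4% + 1.56 × 4.0% = 7.6400%.
Total capital V = 1368 + 76.3 + 1971 = 3415.3.
Equity: weight = 1368/3415.3 = 0.4006; cost = 7.64%.
Preferred: weight = 76.3/3415.3 = 0.0223; cost = 5.95%.
Debt: weight = 1971/3415.3 = 0.5771; after-tax cost = 4.5% × (1 − 28%) = 3.2400%.
WACC = 0.4006 × 7.6400% + 0.0223 × 5.9500% + 0.5771 × 3.2400% = 5.0630%.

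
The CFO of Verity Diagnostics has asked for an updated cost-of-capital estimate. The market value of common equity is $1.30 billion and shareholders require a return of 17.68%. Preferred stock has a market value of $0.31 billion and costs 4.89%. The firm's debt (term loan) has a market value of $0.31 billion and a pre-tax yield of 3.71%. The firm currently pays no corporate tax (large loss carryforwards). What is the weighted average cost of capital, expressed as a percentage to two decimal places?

Total capital V = 1.3 + 0.31 + 0.31 = 1.92.
Equity: weight = 1.3/1.92 = 0.6771; cost = 17.68%.
Preferred: weight = 0.31/1.92 = 0.1615; cost = 4.89%.
Term loan: weight = 0.31/1.92 = 0.1615; after-tax cost = 3.71% × (1 − 0%) = 3.7100%.
WACC = 0.6771 × 17.6800% + 0.1615 × 4.8900% + 0.1615 × 3.7100% = 13.3594%.

13.36%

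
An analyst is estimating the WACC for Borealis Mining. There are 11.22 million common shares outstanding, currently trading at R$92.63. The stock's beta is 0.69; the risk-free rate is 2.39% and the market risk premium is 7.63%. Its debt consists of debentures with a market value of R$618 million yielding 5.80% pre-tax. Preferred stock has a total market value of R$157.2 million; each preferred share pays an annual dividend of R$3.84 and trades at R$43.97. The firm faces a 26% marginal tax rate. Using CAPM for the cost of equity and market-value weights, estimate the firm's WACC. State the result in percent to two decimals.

Cost of equity via CAPM: Re = 2.39% + 0.69 × 7.63% = 7.6547%.
Cost of preferred: Rp = 3.84 / 43.97 = 8.7332%.
Market value of equity E = 92.63 × 11.22m = 1039.3086m.
Total capital V = 1039.3086 + 157.2 + 618 = 1814.5086.
Equity: weight = 1039.3086/1814.5086 = 0.5728; cost = 7.6547%.
Preferred: weight = 157.2/1814.5086 = 0.0866; cost = 8.7332%.
Debentures: weight = 618/1814.5086 = 0.3406; after-tax cost = 5.8% × (1 − 26%) = 4.2920%.
WACC = 0.5728 × 7.6547% + 0.0866 × 8.7332% + 0.3406 × 4.2920% = 6.6028%.

6.60%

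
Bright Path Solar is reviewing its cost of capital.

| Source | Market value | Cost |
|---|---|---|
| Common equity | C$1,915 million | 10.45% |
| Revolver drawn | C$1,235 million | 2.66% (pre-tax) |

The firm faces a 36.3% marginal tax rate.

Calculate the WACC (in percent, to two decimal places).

7.02%

Total capital V = 1915 + 1235 = 3150.
Equity: weight = 1915/3150 = 0.6079; cost = 10.45%.
Revolver drawn: weight = 1235/3150 = 0.3921; after-tax cost = 2.66% × (1 − 36.3%) = 1.6944%.
WACC = 0.6079 × 10.4500% + 0.3921 × 1.6944% = 7.0173%.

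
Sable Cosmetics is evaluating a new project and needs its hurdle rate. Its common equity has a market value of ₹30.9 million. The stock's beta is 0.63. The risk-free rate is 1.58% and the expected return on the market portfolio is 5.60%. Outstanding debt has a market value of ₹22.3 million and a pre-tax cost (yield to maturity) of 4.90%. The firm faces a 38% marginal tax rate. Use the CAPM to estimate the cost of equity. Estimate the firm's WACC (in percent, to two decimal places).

Market risk premium = 5.6% − 1.58% = 4.02%.
Cost of equity via CAPM: Re = 1.58% + 0.63 × 4.02% = 4.1126%.
Total capital V = 30.9 + 22.3 = 53.2.
Equity: weight = 30.9/53.2 = 0.5808; cost = 4.1126%.
Debt: weight = 22.3/53.2 = 0.4192; after-tax cost = 4.9% × (1 − 38%) = 3.0380%.
WACC = 0.5808 × 4.1126% + 0.4192 × 3.0380% = 3.6622%.

3.66%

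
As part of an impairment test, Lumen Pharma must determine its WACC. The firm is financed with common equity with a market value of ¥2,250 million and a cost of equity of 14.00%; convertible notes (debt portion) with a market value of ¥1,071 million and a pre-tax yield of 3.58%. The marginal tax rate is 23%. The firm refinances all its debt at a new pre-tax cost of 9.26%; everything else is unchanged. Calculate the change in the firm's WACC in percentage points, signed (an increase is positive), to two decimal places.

+1.41 pp

Current WACC:
Total capital V = 2250 + 1071 = 3321.
Equity: weight = 2250/3321 = 0.6775; cost = 14%.
Convertible notes (debt portion): weight = 1071/3321 = 0.3225; after-tax cost = 3.58% × (1 − 23%) = 2.7566%.
WACC = 0.6775 × 14.0000% + 0.3225 × 2.7566% = 10.3741%.
After the change:
Total capital V = 2250 + 1071 = 3321.
Equity: weight = 2250/3321 = 0.6775; cost = 14%.
Convertible notes (debt portion): weight = 1071/3321 = 0.3225; after-tax cost = 9.26% × (1 − 23%) = 7.1302%.
WACC = 0.6775 × 14.0000% + 0.3225 × 7.1302% = 11.7845%.
Change in WACC = 11.7845% − 10.3741% = 1.4105 pp.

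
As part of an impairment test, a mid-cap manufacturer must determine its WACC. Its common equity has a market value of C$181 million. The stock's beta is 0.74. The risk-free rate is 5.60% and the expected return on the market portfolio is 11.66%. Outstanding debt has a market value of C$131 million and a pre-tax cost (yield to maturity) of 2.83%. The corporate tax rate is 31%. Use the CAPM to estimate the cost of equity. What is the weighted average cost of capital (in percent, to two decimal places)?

Market risk premium = 11.66% − 5.6% = 6.06%.
Cost of equity via CAPM: Re = 5.6% + 0.74 × 6.06% = 10.0844%.
Total capital V = 181 + 131 = 312.
Equity: weight = 181/312 = 0.5801; cost = 10.0844%.
Debt: weight = 131/312 = 0.4199; after-tax cost = 2.83% × (1 − 31%) = 1.9527%.
WACC = 0.5801 × 10.0844% + 0.4199 × 1.9527% = 6.6701%.

6.67%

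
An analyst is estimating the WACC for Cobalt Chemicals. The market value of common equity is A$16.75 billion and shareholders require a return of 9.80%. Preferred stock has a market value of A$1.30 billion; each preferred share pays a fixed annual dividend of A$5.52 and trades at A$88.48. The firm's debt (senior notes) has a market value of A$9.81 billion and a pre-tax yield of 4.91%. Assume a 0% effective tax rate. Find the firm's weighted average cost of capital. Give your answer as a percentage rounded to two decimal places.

Cost of preferred: Rp = 5.52 / 88.48 = 6.2387%.
Total capital V = 16.75 + 1.3 + 9.81 = 27.86.
Equity: weight = 16.75/27.86 = 0.6012; cost = 9.8%.
Preferred: weight = 1.3/27.86 = 0.0467; cost = 6.2387%.
Senior notes: weight = 9.81/27.86 = 0.3521; after-tax cost = 4.91% × (1 − 0%) = 4.9100%.
WACC = 0.6012 × 9.8000% + 0.0467 × 6.2387% + 0.3521 × 4.9100% = 7.9120%.

7.91%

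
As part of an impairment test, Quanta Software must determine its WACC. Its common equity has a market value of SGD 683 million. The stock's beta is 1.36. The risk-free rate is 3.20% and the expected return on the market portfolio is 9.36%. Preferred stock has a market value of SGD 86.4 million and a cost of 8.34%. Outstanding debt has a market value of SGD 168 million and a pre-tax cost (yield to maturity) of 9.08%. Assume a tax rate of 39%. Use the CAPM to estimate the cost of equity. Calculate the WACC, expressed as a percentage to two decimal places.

Market risk premium = 9.36% − 3.2% = 6.16%.
Cost of equity via CAPM: Re = 3.2% + 1.36 × 6.16% = 11.5776%.
Total capital V = 683 + 86.4 + 168 = 937.4.
Equity: weight = 683/937.4 = 0.7286; cost = 11.5776%.
Preferred: weight = 86.4/937.4 = 0.0922; cost = 8.34%.
Debt: weight = 168/937.4 = 0.1792; after-tax cost = 9.08% × (1 − 39%) = 5.5388%.
WACC = 0.7286 × 11.5776% + 0.0922 × 8.3400% + 0.1792 × 5.5388% = 10.1969%.

10.20%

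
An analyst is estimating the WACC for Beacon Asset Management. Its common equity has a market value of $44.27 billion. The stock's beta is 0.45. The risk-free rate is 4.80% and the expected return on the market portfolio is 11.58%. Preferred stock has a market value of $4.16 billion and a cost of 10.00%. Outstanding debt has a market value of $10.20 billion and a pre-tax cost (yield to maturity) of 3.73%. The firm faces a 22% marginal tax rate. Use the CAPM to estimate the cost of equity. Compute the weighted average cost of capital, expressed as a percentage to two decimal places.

Market risk premium = 11.58% − 4.8% = 6.78%.
Cost of equity via CAPM: Re = 4.8% + 0.45 × 6.78% = 7.8510%.
Total capital V = 44.27 + 4.16 + 10.2 = 58.63.
Equity: weight = 44.27/58.63 = 0.7551; cost = 7.851%.
Preferred: weight = 4.16/58.63 = 0.0710; cost = 10%.
Debt: weight = 10.2/58.63 = 0.1740; after-tax cost = 3.73% × (1 − 22%) = 2.9094%.
WACC = 0.7551 × 7.8510% + 0.0710 × 10.0000% + 0.1740 × 2.9094% = 7.1438%.

7.14%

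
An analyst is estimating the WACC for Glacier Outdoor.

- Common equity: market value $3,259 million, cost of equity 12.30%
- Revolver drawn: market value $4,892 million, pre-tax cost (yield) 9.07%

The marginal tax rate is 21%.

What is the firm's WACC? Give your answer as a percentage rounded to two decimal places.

9.22%

Total capital V = 3259 + 4892 = 8151.
Equity: weight = 3259/8151 = 0.3998; cost = 12.3%.
Revolver drawn: weight = 4892/8151 = 0.6002; after-tax cost = 9.07% × (1 − 21%) = 7.1653%.
WACC = 0.3998 × 12.3000% + 0.6002 × 7.1653% = 9.2183%.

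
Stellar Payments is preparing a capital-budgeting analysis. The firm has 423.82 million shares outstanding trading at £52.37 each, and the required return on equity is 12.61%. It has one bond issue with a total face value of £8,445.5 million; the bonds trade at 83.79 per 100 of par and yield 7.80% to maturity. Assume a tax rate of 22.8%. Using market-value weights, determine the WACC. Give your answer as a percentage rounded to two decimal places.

Market value of equity E = 52.37 × 423.82m = 22195.4534m. Market value of debt D = 8445.5m × 83.79/100 = 7076.48445m.
Total capital V = 22195.4534 + 7076.48445 = 29271.93785.
Equity: weight = 22195.4534/29271.93785 = 0.7583; cost = 12.61%.
Bonds outstanding: weight = 7076.48445/29271.93785 = 0.2417; after-tax cost = 7.8% × (1 − 22.8%) = 6.0216%.
WACC = 0.7583 × 12.6100% + 0.2417 × 6.0216% = 11.0173%.

11.02%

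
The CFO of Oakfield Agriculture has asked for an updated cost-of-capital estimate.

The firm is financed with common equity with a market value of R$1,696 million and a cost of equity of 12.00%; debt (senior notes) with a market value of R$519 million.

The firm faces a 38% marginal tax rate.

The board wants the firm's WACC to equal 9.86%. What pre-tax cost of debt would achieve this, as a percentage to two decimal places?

4.62%

Total capital V = 1696 + 519 = 2215.
Equity weight = 1696/2215 = 0.7657.
Senior notes weight = 519/2215 = 0.2343.
Equity contribution = 0.7657 × 12% = 9.1883%.
Remaining for debt = 9.86% − 9.1883% = 0.6717%.
Rd × (1 − 38%) × 0.2343 = 0.6717%  ⇒  Rd = 4.6240%.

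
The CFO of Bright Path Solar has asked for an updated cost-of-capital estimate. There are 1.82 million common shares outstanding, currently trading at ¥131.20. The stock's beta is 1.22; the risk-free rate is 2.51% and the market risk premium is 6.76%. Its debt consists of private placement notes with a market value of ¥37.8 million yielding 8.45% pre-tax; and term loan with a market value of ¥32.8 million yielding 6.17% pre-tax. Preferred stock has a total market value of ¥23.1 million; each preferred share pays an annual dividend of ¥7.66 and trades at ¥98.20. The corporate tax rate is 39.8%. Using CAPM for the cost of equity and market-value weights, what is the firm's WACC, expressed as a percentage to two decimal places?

9.21%

Cost of equity via CAPM: Re = 2.51% + 1.22 × 6.76% = 10.7572%.
Cost of preferred: Rp = 7.66 / 98.2 = 7.8004%.
Market value of equity E = 131.2 × 1.82m = 238.784m.
Total capital V = 238.784 + 23.1 + 37.8 + 32.8 = 332.484.
Equity: weight = 238.784/332.484 = 0.7182; cost = 10.7572%.
Preferred: weight = 23.1/332.484 = 0.0695; cost = 7.8004%.
Private placement notes: weight = 37.8/332.484 = 0.1137; after-tax cost = 8.45% × (1 − 39.8%) = 5.0869%.
Term loan: weight = 32.8/332.484 = 0.0987; after-tax cost = 6.17% × (1 − 39.8%) = 3.7143%.
WACC = 0.7182 × 10.7572% + 0.0695 × 7.8004% + 0.1137 × 5.0869% + 0.0987 × 3.7143% = 9.2123%.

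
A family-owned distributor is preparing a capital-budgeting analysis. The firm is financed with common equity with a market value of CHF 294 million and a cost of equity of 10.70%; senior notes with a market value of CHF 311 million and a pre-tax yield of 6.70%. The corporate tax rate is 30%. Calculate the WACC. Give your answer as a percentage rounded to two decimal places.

7.61%

Total capital V = 294 + 311 = 605.
Equity: weight = 294/605 = 0.4860; cost = 10.7%.
Senior notes: weight = 311/605 = 0.5140; after-tax cost = 6.7% × (1 − 30%) = 4.6900%.
WACC = 0.4860 × 10.7000% + 0.5140 × 4.6900% = 7.6106%.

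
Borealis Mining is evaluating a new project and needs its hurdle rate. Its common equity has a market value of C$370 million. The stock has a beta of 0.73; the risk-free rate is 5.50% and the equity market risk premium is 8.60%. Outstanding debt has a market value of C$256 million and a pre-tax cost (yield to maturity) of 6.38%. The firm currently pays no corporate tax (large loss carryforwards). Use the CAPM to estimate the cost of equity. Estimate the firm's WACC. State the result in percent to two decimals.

9.57%

Cost of equity via CAPM: Re = 5.5% + 0.73 × 8.6% = 11.7780%.
Total capital V = 370 + 256 = 626.
Equity: weight = 370/626 = 0.5911; cost = 11.778%.
Debt: weight = 256/626 = 0.4089; after-tax cost = 6.38% × (1 − 0%) = 6.3800%.
WACC = 0.5911 × 11.7780% + 0.4089 × 6.3800% = 9.5705%.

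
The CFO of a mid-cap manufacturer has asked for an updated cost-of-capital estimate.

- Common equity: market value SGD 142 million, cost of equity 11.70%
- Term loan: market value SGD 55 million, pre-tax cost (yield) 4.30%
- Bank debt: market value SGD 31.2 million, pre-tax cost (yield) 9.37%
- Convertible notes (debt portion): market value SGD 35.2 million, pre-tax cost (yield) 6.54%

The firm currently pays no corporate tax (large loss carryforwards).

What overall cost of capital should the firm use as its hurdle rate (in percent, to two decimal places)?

9.19%

Total capital V = 142 + 55 + 31.2 + 35.2 = 263.4.
Equity: weight = 142/263.4 = 0.5391; cost = 11.7%.
Term loan: weight = 55/263.4 = 0.2088; after-tax cost = 4.3% × (1 − 0%) = 4.3000%.
Bank debt: weight = 31.2/263.4 = 0.1185; after-tax cost = 9.37% × (1 − 0%) = 9.3700%.
Convertible notes (debt portion): weight = 35.2/263.4 = 0.1336; after-tax cost = 6.54% × (1 − 0%) = 6.5400%.
WACC = 0.5391 × 11.7000% + 0.2088 × 4.3000% + 0.1185 × 9.3700% + 0.1336 × 6.5400% = 9.1893%.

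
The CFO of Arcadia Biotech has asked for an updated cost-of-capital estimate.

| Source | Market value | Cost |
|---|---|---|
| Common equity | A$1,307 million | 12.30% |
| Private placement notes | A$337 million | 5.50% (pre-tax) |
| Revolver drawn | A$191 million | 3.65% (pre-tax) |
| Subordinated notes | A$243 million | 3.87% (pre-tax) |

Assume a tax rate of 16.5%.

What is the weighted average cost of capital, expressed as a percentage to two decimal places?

Total capital V = 1307 + 337 + 191 + 243 = 2078.
Equity: weight = 1307/2078 = 0.6290; cost = 12.3%.
Private placement notes: weight = 337/2078 = 0.1622; after-tax cost = 5.5% × (1 − 16.5%) = 4.5925%.
Revolver drawn: weight = 191/2078 = 0.0919; after-tax cost = 3.65% × (1 − 16.5%) = 3.0477%.
Subordinated notes: weight = 243/2078 = 0.1169; after-tax cost = 3.87% × (1 − 16.5%) = 3.2315%.
WACC = 0.6290 × 12.3000% + 0.1622 × 4.5925% + 0.0919 × 3.0477% + 0.1169 × 3.2315% = 9.1391%.

9.14%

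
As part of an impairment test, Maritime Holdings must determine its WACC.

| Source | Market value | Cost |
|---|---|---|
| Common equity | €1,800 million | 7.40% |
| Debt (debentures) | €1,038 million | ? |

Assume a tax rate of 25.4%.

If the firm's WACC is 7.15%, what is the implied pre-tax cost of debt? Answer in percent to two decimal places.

9.00%

Total capital V = 1800 + 1038 = 2838.
Equity weight = 1800/2838 = 0.6342.
Debentures weight = 1038/2838 = 0.3658.
Equity contribution = 0.6342 × 7.4% = 4.6934%.
Remaining for debt = 7.15% − 4.6934% = 2.4566%.
Rd × (1 − 25.4%) × 0.3658 = 2.4566%  ⇒  Rd = 9.0033%.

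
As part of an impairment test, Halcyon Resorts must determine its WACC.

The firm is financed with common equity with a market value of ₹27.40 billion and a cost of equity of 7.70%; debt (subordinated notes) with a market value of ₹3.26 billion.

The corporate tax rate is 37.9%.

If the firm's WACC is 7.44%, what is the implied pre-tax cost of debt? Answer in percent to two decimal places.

8.46%

Total capital V = 27.4 + 3.26 = 30.66.
Equity weight = 27.4/30.66 = 0.8937.
Subordinated notes weight = 3.26/30.66 = 0.1063.
Equity contribution = 0.8937 × 7.7% = 6.8813%.
Remaining for debt = 7.44% − 6.8813% = 0.5587%.
Rd × (1 − 37.9%) × 0.1063 = 0.5587%  ⇒  Rd = 8.4617%.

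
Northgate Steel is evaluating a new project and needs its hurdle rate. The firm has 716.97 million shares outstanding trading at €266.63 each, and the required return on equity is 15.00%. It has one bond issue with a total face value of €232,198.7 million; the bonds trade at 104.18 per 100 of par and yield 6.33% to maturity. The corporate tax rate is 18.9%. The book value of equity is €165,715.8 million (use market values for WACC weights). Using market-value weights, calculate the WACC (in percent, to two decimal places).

Market value of equity E = 266.63 × 716.97m = 191165.7111m. Market value of debt D = 232198.7m × 104.18/100 = 241904.60566m.
Total capital V = 191165.7111 + 241904.60566 = 433070.31676.
Equity: weight = 191165.7111/433070.31676 = 0.4414; cost = 15%.
Bonds outstanding: weight = 241904.60566/433070.31676 = 0.5586; after-tax cost = 6.33% × (1 − 18.9%) = 5.1336%.
WACC = 0.4414 × 15.0000% + 0.5586 × 5.1336% = 9.4888%.

9.49%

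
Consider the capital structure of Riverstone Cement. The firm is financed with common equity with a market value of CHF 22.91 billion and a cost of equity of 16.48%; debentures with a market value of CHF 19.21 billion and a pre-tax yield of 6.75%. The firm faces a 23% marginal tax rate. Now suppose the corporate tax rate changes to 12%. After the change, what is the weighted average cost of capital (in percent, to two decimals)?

After the change:
Total capital V = 22.91 + 19.21 = 42.12.
Equity: weight = 22.91/42.12 = 0.5439; cost = 16.48%.
Debentures: weight = 19.21/42.12 = 0.4561; after-tax cost = 6.75% × (1 − 12%) = 5.9400%.
WACC = 0.5439 × 16.4800% + 0.4561 × 5.9400% = 11.6729%.

11.67%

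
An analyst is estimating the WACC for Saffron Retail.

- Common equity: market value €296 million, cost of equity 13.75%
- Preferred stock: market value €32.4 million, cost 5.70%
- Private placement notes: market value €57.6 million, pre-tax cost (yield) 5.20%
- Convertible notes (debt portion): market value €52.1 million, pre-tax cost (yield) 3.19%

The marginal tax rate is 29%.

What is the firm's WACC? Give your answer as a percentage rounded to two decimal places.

10.47%

Total capital V = 296 + 32.4 + 57.6 + 52.1 = 438.1.
Equity: weight = 296/438.1 = 0.6756; cost = 13.75%.
Preferred: weight = 32.4/438.1 = 0.0740; cost = 5.7%.
Private placement notes: weight = 57.6/438.1 = 0.1315; after-tax cost = 5.2% × (1 − 29%) = 3.6920%.
Convertible notes (debt portion): weight = 52.1/438.1 = 0.1189; after-tax cost = 3.19% × (1 − 29%) = 2.2649%.
WACC = 0.6756 × 13.7500% + 0.0740 × 5.7000% + 0.1315 × 3.6920% + 0.1189 × 2.2649% = 10.4664%.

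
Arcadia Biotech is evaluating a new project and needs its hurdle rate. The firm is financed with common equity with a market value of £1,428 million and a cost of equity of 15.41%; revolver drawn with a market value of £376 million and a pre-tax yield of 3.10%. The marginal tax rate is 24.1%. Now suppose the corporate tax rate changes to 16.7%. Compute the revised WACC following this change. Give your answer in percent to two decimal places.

12.74%

After the change:
Total capital V = 1428 + 376 = 1804.
Equity: weight = 1428/1804 = 0.7916; cost = 15.41%.
Revolver drawn: weight = 376/1804 = 0.2084; after-tax cost = 3.1% × (1 − 16.7%) = 2.5823%.
WACC = 0.7916 × 15.4100% + 0.2084 × 2.5823% = 12.7364%.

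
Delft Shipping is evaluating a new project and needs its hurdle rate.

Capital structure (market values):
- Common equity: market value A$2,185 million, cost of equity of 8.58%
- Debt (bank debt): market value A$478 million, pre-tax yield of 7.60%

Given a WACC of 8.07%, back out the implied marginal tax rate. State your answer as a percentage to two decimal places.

24.49%

Total capital V = 2185 + 478 = 2663.
Equity weight = 2185/2663 = 0.8205.
Bank debt weight = 478/2663 = 0.1795.
Equity contribution = 0.8205 × 8.58% = 7.0399%.
Debt contribution must be 8.07% − 7.0399% = 1.0301%.
0.1795 × 7.6% × (1 − T) = 1.0301%  ⇒  (1 − T) = 0.7551.
T = 24.4905%.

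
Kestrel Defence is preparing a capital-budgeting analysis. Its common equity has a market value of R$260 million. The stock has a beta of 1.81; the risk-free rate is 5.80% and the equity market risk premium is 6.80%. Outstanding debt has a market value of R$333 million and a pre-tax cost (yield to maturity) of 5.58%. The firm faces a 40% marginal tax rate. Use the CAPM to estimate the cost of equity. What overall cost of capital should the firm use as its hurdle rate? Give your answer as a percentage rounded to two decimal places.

Cost of equity via CAPM: Re = 5.8% + 1.81 × 6.8% = 18.1080%.
Total capital V = 260 + 333 = 593.
Equity: weight = 260/593 = 0.4384; cost = 18.108%.
Debt: weight = 333/593 = 0.5616; after-tax cost = 5.58% × (1 − 40%) = 3.3480%.
WACC = 0.4384 × 18.1080% + 0.5616 × 3.3480% = 9.8195%.

9.82%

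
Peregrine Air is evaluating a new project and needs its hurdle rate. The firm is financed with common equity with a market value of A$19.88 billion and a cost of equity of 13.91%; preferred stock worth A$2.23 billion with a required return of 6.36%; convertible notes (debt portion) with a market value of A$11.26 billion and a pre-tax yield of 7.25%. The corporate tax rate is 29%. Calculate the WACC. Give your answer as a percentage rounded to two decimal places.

Total capital V = 19.88 + 2.23 + 11.26 = 33.37.
Equity: weight = 19.88/33.37 = 0.5957; cost = 13.91%.
Preferred: weight = 2.23/33.37 = 0.0668; cost = 6.36%.
Convertible notes (debt portion): weight = 11.26/33.37 = 0.3374; after-tax cost = 7.25% × (1 − 29%) = 5.1475%.
WACC = 0.5957 × 13.9100% + 0.0668 × 6.3600% + 0.3374 × 5.1475% = 10.4487%.

10.45%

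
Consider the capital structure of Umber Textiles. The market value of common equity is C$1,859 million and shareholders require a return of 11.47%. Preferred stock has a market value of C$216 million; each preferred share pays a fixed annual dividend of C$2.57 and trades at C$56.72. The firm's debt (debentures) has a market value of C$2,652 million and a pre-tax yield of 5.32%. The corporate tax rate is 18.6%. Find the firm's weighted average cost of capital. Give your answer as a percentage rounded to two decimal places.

7.15%

Cost of preferred: Rp = 2.57 / 56.72 = 4.5310%.
Total capital V = 1859 + 216 + 2652 = 4727.
Equity: weight = 1859/4727 = 0.3933; cost = 11.47%.
Preferred: weight = 216/4727 = 0.0457; cost = 4.531%.
Debentures: weight = 2652/4727 = 0.5610; after-tax cost = 5.32% × (1 − 18.6%) = 4.3305%.
WACC = 0.3933 × 11.4700% + 0.0457 × 4.5310% + 0.5610 × 4.3305% = 7.1474%.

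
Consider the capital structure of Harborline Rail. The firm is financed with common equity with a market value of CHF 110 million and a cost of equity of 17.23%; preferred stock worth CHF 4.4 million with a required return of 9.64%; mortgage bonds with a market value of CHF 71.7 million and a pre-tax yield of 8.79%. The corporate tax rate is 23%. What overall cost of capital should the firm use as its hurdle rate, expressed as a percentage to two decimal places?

Total capital V = 110 + 4.4 + 71.7 = 186.1.
Equity: weight = 110/186.1 = 0.5911; cost = 17.23%.
Preferred: weight = 4.4/186.1 = 0.0236; cost = 9.64%.
Mortgage bonds: weight = 71.7/186.1 = 0.3853; after-tax cost = 8.79% × (1 − 23%) = 6.7683%.
WACC = 0.5911 × 17.2300% + 0.0236 × 9.6400% + 0.3853 × 6.7683% = 13.0199%.

13.02%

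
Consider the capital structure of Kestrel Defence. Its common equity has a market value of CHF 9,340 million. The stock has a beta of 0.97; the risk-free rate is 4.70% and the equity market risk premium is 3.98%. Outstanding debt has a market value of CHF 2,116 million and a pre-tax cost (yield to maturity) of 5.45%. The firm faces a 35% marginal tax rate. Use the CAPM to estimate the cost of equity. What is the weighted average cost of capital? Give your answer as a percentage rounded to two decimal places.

7.63%

Cost of equity via CAPM: Re = 4.7% + 0.97 × 3.98% = 8.5606%.
Total capital V = 9340 + 2116 = 11456.
Equity: weight = 9340/11456 = 0.8153; cost = 8.5606%.
Debt: weight = 2116/11456 = 0.1847; after-tax cost = 5.45% × (1 − 35%) = 3.5425%.
WACC = 0.8153 × 8.5606% + 0.1847 × 3.5425% = 7.6337%.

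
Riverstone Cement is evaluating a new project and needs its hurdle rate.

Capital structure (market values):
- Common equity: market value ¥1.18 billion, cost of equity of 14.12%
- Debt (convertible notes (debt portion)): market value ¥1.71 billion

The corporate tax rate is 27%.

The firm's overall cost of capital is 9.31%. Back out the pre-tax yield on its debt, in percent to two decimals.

Total capital V = 1.18 + 1.71 = 2.89.
Equity weight = 1.18/2.89 = 0.4083.
Convertible notes (debt portion) weight = 1.71/2.89 = 0.5917.
Equity contribution = 0.4083 × 14.12% = 5.7653%.
Remaining for debt = 9.31% − 5.7653% = 3.5447%.
Rd × (1 − 27%) × 0.5917 = 3.5447%  ⇒  Rd = 8.2066%.

8.21%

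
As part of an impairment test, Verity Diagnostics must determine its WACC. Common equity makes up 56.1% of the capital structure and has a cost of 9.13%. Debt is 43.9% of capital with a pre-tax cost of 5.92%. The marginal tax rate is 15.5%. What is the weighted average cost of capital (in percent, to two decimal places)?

7.32%

After-tax cost of debt = 5.92% × (1 − 15.5%) = 5.0024%.
WACC = 0.561 × 9.1300% + 0.439 × 5.0024% = 7.3180%.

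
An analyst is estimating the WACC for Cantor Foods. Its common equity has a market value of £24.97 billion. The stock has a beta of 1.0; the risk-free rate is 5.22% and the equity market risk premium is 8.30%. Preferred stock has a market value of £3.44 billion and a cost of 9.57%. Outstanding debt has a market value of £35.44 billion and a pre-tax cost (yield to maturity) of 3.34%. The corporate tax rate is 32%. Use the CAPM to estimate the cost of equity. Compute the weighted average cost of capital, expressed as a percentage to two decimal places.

Cost of equity via CAPM: Re = 5.22% + 1.0 × 8.3% = 13.5200%.
Total capital V = 24.97 + 3.44 + 35.44 = 63.85.
Equity: weight = 24.97/63.85 = 0.3911; cost = 13.52%.
Preferred: weight = 3.44/63.85 = 0.0539; cost = 9.57%.
Debt: weight = 35.44/63.85 = 0.5551; after-tax cost = 3.34% × (1 − 32%) = 2.2712%.
WACC = 0.3911 × 13.5200% + 0.0539 × 9.5700% + 0.5551 × 2.2712% = 7.0635%.

7.06%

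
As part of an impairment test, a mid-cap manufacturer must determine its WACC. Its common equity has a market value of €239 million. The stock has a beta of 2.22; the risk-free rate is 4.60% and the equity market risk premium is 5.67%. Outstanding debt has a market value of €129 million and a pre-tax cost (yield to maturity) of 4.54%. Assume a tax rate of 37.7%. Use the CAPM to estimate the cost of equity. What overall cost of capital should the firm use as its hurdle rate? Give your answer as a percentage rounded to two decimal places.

12.15%

Cost of equity via CAPM: Re = 4.6% + 2.22 × 5.67% = 17.1874%.
Total capital V = 239 + 129 = 368.
Equity: weight = 239/368 = 0.6495; cost = 17.1874%.
Debt: weight = 129/368 = 0.3505; after-tax cost = 4.54% × (1 − 37.7%) = 2.8284%.
WACC = 0.6495 × 17.1874% + 0.3505 × 2.8284% = 12.1540%.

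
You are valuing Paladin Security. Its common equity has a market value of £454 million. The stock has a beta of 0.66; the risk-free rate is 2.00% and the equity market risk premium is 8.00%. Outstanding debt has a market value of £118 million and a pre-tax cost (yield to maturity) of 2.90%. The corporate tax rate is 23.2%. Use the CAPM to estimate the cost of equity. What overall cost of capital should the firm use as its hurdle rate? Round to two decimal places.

6.24%

Cost of equity via CAPM: Re = 2.0% + 0.66 × 8.0% = 7.2800%.
Total capital V = 454 + 118 = 572.
Equity: weight = 454/572 = 0.7937; cost = 7.28%.
Debt: weight = 118/572 = 0.2063; after-tax cost = 2.9% × (1 − 23.2%) = 2.2272%.
WACC = 0.7937 × 7.2800% + 0.2063 × 2.2272% = 6.2376%.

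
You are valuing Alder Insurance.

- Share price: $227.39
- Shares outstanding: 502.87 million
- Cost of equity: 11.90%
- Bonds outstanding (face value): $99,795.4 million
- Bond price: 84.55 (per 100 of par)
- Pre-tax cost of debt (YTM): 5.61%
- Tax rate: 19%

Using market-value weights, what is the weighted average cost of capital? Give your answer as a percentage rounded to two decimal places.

8.78%

Market value of equity E = 227.39 × 502.87m = 114347.6093m. Market value of debt D = 99795.4m × 84.55/100 = 84377.0107m.
Total capital V = 114347.6093 + 84377.0107 = 198724.62.
Equity: weight = 114347.6093/198724.62 = 0.5754; cost = 11.9%.
Bonds outstanding: weight = 84377.0107/198724.62 = 0.4246; after-tax cost = 5.61% × (1 − 19%) = 4.5441%.
WACC = 0.5754 × 11.9000% + 0.4246 × 4.5441% = 8.7767%.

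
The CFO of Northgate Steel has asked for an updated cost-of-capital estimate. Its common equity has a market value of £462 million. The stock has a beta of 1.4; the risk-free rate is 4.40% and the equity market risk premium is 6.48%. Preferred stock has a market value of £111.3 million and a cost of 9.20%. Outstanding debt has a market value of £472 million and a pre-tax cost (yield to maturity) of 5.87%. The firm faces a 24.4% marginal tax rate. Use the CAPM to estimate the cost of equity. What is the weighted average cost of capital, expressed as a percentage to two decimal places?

8.94%

Cost of equity via CAPM: Re = 4.4% + 1.4 × 6.48% = 13.4720%.
Total capital V = 462 + 111.3 + 472 = 1045.3.
Equity: weight = 462/1045.3 = 0.4420; cost = 13.472%.
Preferred: weight = 111.3/1045.3 = 0.1065; cost = 9.2%.
Debt: weight = 472/1045.3 = 0.4515; after-tax cost = 5.87% × (1 − 24.4%) = 4.4377%.
WACC = 0.4420 × 13.4720% + 0.1065 × 9.2000% + 0.4515 × 4.4377% = 8.9377%.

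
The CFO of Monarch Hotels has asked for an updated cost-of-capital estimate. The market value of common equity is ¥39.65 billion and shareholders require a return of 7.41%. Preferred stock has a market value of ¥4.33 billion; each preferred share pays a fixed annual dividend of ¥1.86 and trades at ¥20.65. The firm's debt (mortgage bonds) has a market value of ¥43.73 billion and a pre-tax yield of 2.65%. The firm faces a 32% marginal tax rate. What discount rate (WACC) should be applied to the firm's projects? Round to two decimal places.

Cost of preferred: Rp = 1.86 / 20.65 = 9.0073%.
Total capital V = 39.65 + 4.33 + 43.73 = 87.71.
Equity: weight = 39.65/87.71 = 0.4521; cost = 7.41%.
Preferred: weight = 4.33/87.71 = 0.0494; cost = 9.0073%.
Mortgage bonds: weight = 43.73/87.71 = 0.4986; after-tax cost = 2.65% × (1 − 32%) = 1.8020%.
WACC = 0.4521 × 7.4100% + 0.0494 × 9.0073% + 0.4986 × 1.8020% = 4.6928%.

4.69%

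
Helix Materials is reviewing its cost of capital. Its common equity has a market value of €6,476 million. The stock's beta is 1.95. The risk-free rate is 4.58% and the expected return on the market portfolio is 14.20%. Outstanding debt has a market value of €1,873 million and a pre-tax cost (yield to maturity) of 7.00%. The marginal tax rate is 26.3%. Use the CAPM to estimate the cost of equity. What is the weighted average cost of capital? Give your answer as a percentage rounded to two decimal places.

19.26%

Market risk premium = 14.2% − 4.58% = 9.62%.
Cost of equity via CAPM: Re = 4.58% + 1.95 × 9.62% = 23.3390%.
Total capital V = 6476 + 1873 = 8349.
Equity: weight = 6476/8349 = 0.7757; cost = 23.339%.
Debt: weight = 1873/8349 = 0.2243; after-tax cost = 7% × (1 − 26.3%) = 5.1590%.
WACC = 0.7757 × 23.3390% + 0.2243 × 5.1590% = 19.2605%.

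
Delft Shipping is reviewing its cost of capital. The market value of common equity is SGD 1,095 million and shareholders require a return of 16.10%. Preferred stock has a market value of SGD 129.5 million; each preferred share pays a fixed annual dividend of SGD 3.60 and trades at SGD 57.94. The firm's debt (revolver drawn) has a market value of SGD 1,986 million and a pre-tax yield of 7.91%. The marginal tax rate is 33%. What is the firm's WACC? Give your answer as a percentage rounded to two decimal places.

Cost of preferred: Rp = 3.6 / 57.94 = 6.2133%.
Total capital V = 1095 + 129.5 + 1986 = 3210.5.
Equity: weight = 1095/3210.5 = 0.3411; cost = 16.1%.
Preferred: weight = 129.5/3210.5 = 0.0403; cost = 6.2133%.
Revolver drawn: weight = 1986/3210.5 = 0.6186; after-tax cost = 7.91% × (1 − 33%) = 5.2997%.
WACC = 0.3411 × 16.1000% + 0.0403 × 6.2133% + 0.6186 × 5.2997% = 9.0202%.

9.02%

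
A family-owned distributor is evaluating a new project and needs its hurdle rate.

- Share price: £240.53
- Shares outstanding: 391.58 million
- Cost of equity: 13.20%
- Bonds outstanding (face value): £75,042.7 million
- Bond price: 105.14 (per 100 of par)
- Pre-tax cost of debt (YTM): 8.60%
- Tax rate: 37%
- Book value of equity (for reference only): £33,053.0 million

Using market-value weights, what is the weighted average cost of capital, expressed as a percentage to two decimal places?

Market value of equity E = 240.53 × 391.58m = 94186.7374m. Market value of debt D = 75042.7m × 105.14/100 = 78899.89478m.
Total capital V = 94186.7374 + 78899.89478 = 173086.63218.
Equity: weight = 94186.7374/173086.63218 = 0.5442; cost = 13.2%.
Bonds outstanding: weight = 78899.89478/173086.63218 = 0.4558; after-tax cost = 8.6% × (1 − 37%) = 5.4180%.
WACC = 0.5442 × 13.2000% + 0.4558 × 5.4180% = 9.6526%.

9.65%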